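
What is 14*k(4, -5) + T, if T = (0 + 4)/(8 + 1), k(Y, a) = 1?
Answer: 130/9 ≈ 14.444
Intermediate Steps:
T = 4/9 ≈ 0.44444
14*k(4, -5) + T = 14*1 + 4/9 = 14 + 4/9 = 130/9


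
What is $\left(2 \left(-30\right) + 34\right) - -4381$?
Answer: $4355$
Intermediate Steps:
$\left(2 \left(-30\right) + 34\right) - -4381 = \left(-60 + 34\right) + 4381 = -26 + 4381 = 4355$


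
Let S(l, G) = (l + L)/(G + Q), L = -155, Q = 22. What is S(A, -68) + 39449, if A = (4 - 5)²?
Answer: 907404/23 ≈ 39452.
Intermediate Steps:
A = 1 (A = (-1)² = 1)
S(l, G) = (-155 + l)/(22 + G) (S(l, G) = (l - 155)/(G + 22) = (-155 + l)/(22 + G))
S(A, -68) + 39449 = (-155 + 1)/(22 - 68) + 39449 = -154/(-46) + 39449 = -1/46*(-154) + 39449 = 77/23 + 39449 = 907404/23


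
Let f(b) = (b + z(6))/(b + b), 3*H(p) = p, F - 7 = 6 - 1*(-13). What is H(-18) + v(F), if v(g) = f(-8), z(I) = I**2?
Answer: -31/4 ≈ -7.7500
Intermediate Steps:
F = 26 (F = 7 + (6 - 1*(-13)) = 7 + (6 + 13) = 7 + 19 = 26)
H(p) = p/3
f(b) = (36 + b)/(2*b) (f(b) = (b + 6**2)/(b + b) = (b + 36)/((2*b)) = (36 + b)*(1/(2*b)) = (36 + b)/(2*b))
v(g) = -7/4 (v(g) = (1/2)*(36 - 8)/(-8) = (1/2)*(-1/8)*28 = -7/4)
H(-18) + v(F) = (1/3)*(-18) - 7/4 = -6 - 7/4 = -31/4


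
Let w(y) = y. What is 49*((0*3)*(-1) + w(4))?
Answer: 196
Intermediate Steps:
49*((0*3)*(-1) + w(4)) = 49*((0*3)*(-1) + 4) = 49*(0*(-1) + 4) = 49*(0 + 4) = 49*4 = 196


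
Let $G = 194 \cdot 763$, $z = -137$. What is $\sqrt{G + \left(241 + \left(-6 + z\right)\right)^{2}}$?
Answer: $9 \sqrt{1946} \approx 397.02$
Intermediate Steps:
$G = 148022$
$\sqrt{G + \left(241 + \left(-6 + z\right)\right)^{2}} = \sqrt{148022 + \left(241 - 143\right)^{2}} = \sqrt{148022 + 98^{2}} = \sqrt{148022 + 9604} = \sqrt{157626} = 9 \sqrt{1946}$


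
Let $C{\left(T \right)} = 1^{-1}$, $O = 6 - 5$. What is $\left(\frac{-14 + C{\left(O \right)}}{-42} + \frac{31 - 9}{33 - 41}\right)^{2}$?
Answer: $\frac{42025}{7056} \approx 5.9559$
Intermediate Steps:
$O = 1$ ($O = 6 - 5 = 1$)
$C{\left(T \right)} = 1$
$\left(\frac{-14 + C{\left(O \right)}}{-42} + \frac{31 - 9}{33 - 41}\right)^{2} = \left(\frac{-14 + 1}{-42} + \frac{31 - 9}{33 - 41}\right)^{2} = \left(\left(-13\right) \left(- \frac{1}{42}\right) + \frac{22}{-8}\right)^{2} = \left(\frac{13}{42} + 22 \left(- \frac{1}{8}\right)\right)^{2} = \left(\frac{13}{42} - \frac{11}{4}\right)^{2} = \left(- \frac{205}{84}\right)^{2} = \frac{42025}{7056}$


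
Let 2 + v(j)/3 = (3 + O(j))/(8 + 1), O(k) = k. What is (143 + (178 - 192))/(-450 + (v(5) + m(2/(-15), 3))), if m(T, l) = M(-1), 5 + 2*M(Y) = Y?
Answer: -387/1369 ≈ -0.28269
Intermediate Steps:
v(j) = -5 + j/3 (v(j) = -6 + 3*((3 + j)/(8 + 1)) = -6 + 3*((3 + j)/9) = -6 + 3*((3 + j)*(⅑)) = -6 + 3*(⅓ + j/9) = -6 + (1 + j/3) = -5 + j/3)
M(Y) = -5/2 + Y/2
m(T, l) = -3 (m(T, l) = -5/2 + (½)*(-1) = -5/2 - ½ = -3)
(143 + (178 - 192))/(-450 + (v(5) + m(2/(-15), 3))) = (143 + (178 - 192))/(-450 + ((-5 + (⅓)*5) - 3)) = (143 - 14)/(-450 + ((-5 + 5/3) - 3)) = 129/(-450 + (-10/3 - 3)) = 129/(-450 - 19/3) = 129/(-1369/3) = 129*(-3/1369) = -387/1369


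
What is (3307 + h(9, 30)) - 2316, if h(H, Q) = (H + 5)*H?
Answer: 1117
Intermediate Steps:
h(H, Q) = H*(5 + H) (h(H, Q) = (5 + H)*H = H*(5 + H))
(3307 + h(9, 30)) - 2316 = (3307 + 9*(5 + 9)) - 2316 = (3307 + 9*14) - 2316 = (3307 + 126) - 2316 = 3433 - 2316 = 1117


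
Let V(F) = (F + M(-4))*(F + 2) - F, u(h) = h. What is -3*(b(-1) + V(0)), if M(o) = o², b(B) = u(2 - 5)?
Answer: -87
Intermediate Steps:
b(B) = -3 (b(B) = 2 - 5 = -3)
V(F) = -F + (2 + F)*(16 + F) (V(F) = (F + (-4)²)*(F + 2) - F = (F + 16)*(2 + F) - F = (16 + F)*(2 + F) - F = (2 + F)*(16 + F) - F = -F + (2 + F)*(16 + F))
-3*(b(-1) + V(0)) = -3*(-3 + (32 + 0² + 17*0)) = -3*(-3 + (32 + 0 + 0)) = -3*(-3 + 32) = -3*29 = -87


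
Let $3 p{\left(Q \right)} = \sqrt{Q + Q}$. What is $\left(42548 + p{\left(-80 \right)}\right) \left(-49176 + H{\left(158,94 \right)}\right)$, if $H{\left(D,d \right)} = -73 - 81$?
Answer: $-2098892840 - \frac{197320 i \sqrt{10}}{3} \approx -2.0989 \cdot 10^{9} - 2.0799 \cdot 10^{5} i$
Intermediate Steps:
$H{\left(D,d \right)} = -154$ ($H{\left(D,d \right)} = -73 - 81 = -154$)
$p{\left(Q \right)} = \frac{\sqrt{2} \sqrt{Q}}{3}$ ($p{\left(Q \right)} = \frac{\sqrt{Q + Q}}{3} = \frac{\sqrt{2 Q}}{3} = \frac{\sqrt{2} \sqrt{Q}}{3}$)
$\left(42548 + p{\left(-80 \right)}\right) \left(-49176 + H{\left(158,94 \right)}\right) = \left(42548 + \frac{\sqrt{2} \sqrt{-80}}{3}\right) \left(-49176 - 154\right) = \left(42548 + \frac{\sqrt{2} \cdot 4 i \sqrt{5}}{3}\right) \left(-49330\right) = \left(42548 + \frac{4 i \sqrt{10}}{3}\right) \left(-49330\right) = -2098892840 - \frac{197320 i \sqrt{10}}{3}$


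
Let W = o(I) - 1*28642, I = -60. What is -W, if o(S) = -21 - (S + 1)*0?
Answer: 28663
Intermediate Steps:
o(S) = -21 (o(S) = -21 - (1 + S)*0 = -21 - 1*0 = -21 + 0 = -21)
W = -28663 (W = -21 - 1*28642 = -21 - 28642 = -28663)
-W = -1*(-28663) = 28663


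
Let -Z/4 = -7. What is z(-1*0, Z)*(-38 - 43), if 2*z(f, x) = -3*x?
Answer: 3402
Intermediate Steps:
Z = 28 (Z = -4*(-7) = 28)
z(f, x) = -3*x/2 (z(f, x) = (-3*x)/2 = -3*x/2)
z(-1*0, Z)*(-38 - 43) = (-3/2*28)*(-38 - 43) = -42*(-81) = 3402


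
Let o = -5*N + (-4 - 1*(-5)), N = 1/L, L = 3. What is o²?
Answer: 4/9 ≈ 0.44444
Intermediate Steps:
N = ⅓ (N = 1/3 = ⅓ ≈ 0.33333)
o = -⅔ (o = -5*⅓ + (-4 - 1*(-5)) = -5/3 + (-4 + 5) = -5/3 + 1 = -⅔ ≈ -0.66667)
o² = (-⅔)² = 4/9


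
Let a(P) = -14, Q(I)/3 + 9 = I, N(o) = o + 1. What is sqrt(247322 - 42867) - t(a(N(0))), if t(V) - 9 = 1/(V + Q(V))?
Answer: -746/83 + sqrt(204455) ≈ 443.18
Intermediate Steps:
N(o) = 1 + o
Q(I) = -27 + 3*I
t(V) = 9 + 1/(-27 + 4*V) (t(V) = 9 + 1/(V + (-27 + 3*V)) = 9 + 1/(-27 + 4*V))
sqrt(247322 - 42867) - t(a(N(0))) = sqrt(247322 - 42867) - 2*(-121 + 18*(-14))/(-27 + 4*(-14)) = sqrt(204455) - 2*(-121 - 252)/(-27 - 56) = sqrt(204455) - 2*(-373)/(-83) = sqrt(204455) - 2*(-1)*(-373)/83 = sqrt(204455) - 1*746/83 = sqrt(204455) - 746/83 = -746/83 + sqrt(204455)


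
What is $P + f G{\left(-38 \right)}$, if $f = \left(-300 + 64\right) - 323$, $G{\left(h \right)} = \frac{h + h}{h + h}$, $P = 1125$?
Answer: $566$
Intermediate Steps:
$G{\left(h \right)} = 1$ ($G{\left(h \right)} = \frac{2 h}{2 h} = 2 h \frac{1}{2 h} = 1$)
$f = -559$ ($f = -236 - 323 = -559$)
$P + f G{\left(-38 \right)} = 1125 - 559 = 566$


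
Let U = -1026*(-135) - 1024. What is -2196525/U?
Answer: -2196525/137486 ≈ -15.976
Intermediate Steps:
U = 137486 (U = 138510 - 1024 = 137486)
-2196525/U = -2196525/137486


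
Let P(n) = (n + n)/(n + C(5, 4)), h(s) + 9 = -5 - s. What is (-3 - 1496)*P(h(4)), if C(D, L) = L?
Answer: -26982/7 ≈ -3854.6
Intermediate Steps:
h(s) = -14 - s (h(s) = -9 + (-5 - s) = -14 - s)
P(n) = 2*n/(4 + n) (P(n) = (n + n)/(n + 4) = (2*n)/(4 + n) = 2*n/(4 + n))
(-3 - 1496)*P(h(4)) = (-3 - 1496)*(2*(-14 - 1*4)/(4 + (-14 - 1*4))) = -2998*(-14 - 4)/(4 + (-14 - 4)) = -2998*(-18)/(4 - 18) = -2998*(-18)/(-14) = -2998*(-18)*(-1)/14 = -1499*18/7 = -26982/7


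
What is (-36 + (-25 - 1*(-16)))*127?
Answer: -5715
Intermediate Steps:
(-36 + (-25 - 1*(-16)))*127 = (-36 + (-25 + 16))*127 = (-36 - 9)*127 = -45*127 = -5715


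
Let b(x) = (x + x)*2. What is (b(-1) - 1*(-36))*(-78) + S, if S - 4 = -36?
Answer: -2528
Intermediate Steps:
S = -32 (S = 4 - 36 = -32)
b(x) = 4*x (b(x) = (2*x)*2 = 4*x)
(b(-1) - 1*(-36))*(-78) + S = (4*(-1) - 1*(-36))*(-78) - 32 = (-4 + 36)*(-78) - 32 = 32*(-78) - 32 = -2496 - 32 = -2528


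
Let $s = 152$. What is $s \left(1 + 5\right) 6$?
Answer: $5472$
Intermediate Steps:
$s \left(1 + 5\right) 6 = 152 \left(1 + 5\right) 6 = 152 \cdot 6 \cdot 6 = 152 \cdot 36 = 5472$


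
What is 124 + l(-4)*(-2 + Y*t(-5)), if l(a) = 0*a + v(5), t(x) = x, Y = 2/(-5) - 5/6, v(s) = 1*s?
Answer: 869/6 ≈ 144.83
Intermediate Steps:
v(s) = s
Y = -37/30 (Y = 2*(-⅕) - 5*⅙ = -⅖ - ⅚ = -37/30 ≈ -1.2333)
l(a) = 5 (l(a) = 0*a + 5 = 0 + 5 = 5)
124 + l(-4)*(-2 + Y*t(-5)) = 124 + 5*(-2 - 37/30*(-5)) = 124 + 5*(-2 + 37/6) = 124 + 5*(25/6) = 124 + 125/6 = 869/6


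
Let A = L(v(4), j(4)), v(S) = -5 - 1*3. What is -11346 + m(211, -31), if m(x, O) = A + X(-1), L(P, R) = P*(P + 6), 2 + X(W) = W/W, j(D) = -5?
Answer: -11331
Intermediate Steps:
v(S) = -8 (v(S) = -5 - 3 = -8)
X(W) = -1 (X(W) = -2 + W/W = -2 + 1 = -1)
L(P, R) = P*(6 + P)
A = 16 (A = -8*(6 - 8) = -8*(-2) = 16)
m(x, O) = 15 (m(x, O) = 16 - 1 = 15)
-11346 + m(211, -31) = -11346 + 15 = -11331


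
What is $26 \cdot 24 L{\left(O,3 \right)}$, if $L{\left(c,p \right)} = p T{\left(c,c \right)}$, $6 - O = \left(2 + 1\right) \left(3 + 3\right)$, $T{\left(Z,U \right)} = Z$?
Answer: $-22464$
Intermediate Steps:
$O = -12$ ($O = 6 - \left(2 + 1\right) \left(3 + 3\right) = 6 - 3 \cdot 6 = 6 - 18 = -12$)
$L{\left(c,p \right)} = c p$ ($L{\left(c,p \right)} = p c = c p$)
$26 \cdot 24 L{\left(O,3 \right)} = 26 \cdot 24 \left(\left(-12\right) 3\right) = 624 \left(-36\right) = -22464$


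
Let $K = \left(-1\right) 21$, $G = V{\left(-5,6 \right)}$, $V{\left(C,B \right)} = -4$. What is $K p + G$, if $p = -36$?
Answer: $752$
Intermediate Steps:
$G = -4$
$K = -21$
$K p + G = \left(-21\right) \left(-36\right) - 4 = 756 - 4 = 752$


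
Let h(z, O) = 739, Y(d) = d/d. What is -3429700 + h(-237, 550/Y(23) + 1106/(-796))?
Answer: -3428961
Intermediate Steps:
Y(d) = 1
-3429700 + h(-237, 550/Y(23) + 1106/(-796)) = -3429700 + 739 = -3428961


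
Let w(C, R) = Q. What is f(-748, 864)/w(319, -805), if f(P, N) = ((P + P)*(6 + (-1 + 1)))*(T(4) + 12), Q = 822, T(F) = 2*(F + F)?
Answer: -41888/137 ≈ -305.75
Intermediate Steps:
T(F) = 4*F (T(F) = 2*(2*F) = 4*F)
w(C, R) = 822
f(P, N) = 336*P (f(P, N) = ((P + P)*(6 + (-1 + 1)))*(4*4 + 12) = ((2*P)*(6 + 0))*(16 + 12) = ((2*P)*6)*28 = (12*P)*28 = 336*P)
f(-748, 864)/w(319, -805) = (336*(-748))/822 = -251328*1/822 = -41888/137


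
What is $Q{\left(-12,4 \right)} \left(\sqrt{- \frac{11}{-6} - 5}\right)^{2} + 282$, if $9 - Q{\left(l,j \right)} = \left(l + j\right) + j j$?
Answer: $\frac{1673}{6} \approx 278.83$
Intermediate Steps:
$Q{\left(l,j \right)} = 9 - j - l - j^{2}$ ($Q{\left(l,j \right)} = 9 - \left(\left(l + j\right) + j j\right) = 9 - \left(\left(j + l\right) + j^{2}\right) = 9 - \left(j + l + j^{2}\right) = 9 - j - l - j^{2}$)
$Q{\left(-12,4 \right)} \left(\sqrt{- \frac{11}{-6} - 5}\right)^{2} + 282 = \left(9 - 4 - -12 - 4^{2}\right) \left(\sqrt{- \frac{11}{-6} - 5}\right)^{2} + 282 = \left(9 - 4 + 12 - 16\right) \left(\sqrt{\left(-11\right) \left(- \frac{1}{6}\right) - 5}\right)^{2} + 282 = \left(9 - 4 + 12 - 16\right) \left(\sqrt{\frac{11}{6} - 5}\right)^{2} + 282 = 1 \left(\sqrt{- \frac{19}{6}}\right)^{2} + 282 = 1 \left(\frac{i \sqrt{114}}{6}\right)^{2} + 282 = 1 \left(- \frac{19}{6}\right) + 282 = - \frac{19}{6} + 282 = \frac{1673}{6}$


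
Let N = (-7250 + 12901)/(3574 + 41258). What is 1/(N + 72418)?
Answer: 44832/3246649427 ≈ 1.3809e-5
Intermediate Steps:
N = 5651/44832 ≈ 0.12605
1/(N + 72418) = 1/(5651/44832 + 72418) = 1/(3246649427/44832) = 44832/3246649427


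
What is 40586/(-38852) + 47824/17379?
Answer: 576356977/337604454 ≈ 1.7072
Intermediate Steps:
40586/(-38852) + 47824/17379 = 40586*(-1/38852) + 47824*(1/17379) = -20293/19426 + 47824/17379 = 576356977/337604454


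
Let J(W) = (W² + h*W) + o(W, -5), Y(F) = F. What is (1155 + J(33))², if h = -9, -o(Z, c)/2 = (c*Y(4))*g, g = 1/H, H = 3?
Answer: 34586161/9 ≈ 3.8429e+6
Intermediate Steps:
g = ⅓ (g = 1/3 = ⅓ ≈ 0.33333)
o(Z, c) = -8*c/3 (o(Z, c) = -2*c*4/3 = -2*4*c/3 = -8*c/3)
J(W) = 40/3 + W² - 9*W (J(W) = (W² - 9*W) - 8/3*(-5) = (W² - 9*W) + 40/3 = 40/3 + W² - 9*W)
(1155 + J(33))² = (1155 + (40/3 + 33² - 9*33))² = (1155 + (40/3 + 1089 - 297))² = (1155 + 2416/3)² = (5881/3)² = 34586161/9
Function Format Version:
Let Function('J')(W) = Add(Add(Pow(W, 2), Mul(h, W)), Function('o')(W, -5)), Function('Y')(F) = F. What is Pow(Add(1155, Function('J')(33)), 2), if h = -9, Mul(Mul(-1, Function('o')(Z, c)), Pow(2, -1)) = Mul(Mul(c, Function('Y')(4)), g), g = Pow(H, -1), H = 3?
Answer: Rational(34586161, 9) ≈ 3.8429e+6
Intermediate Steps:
g = Rational(1, 3) (g = Pow(3, -1) = Rational(1, 3) ≈ 0.33333)
Function('o')(Z, c) = Mul(Rational(-8, 3), c) (Function('o')(Z, c) = Mul(-2, Mul(Mul(c, 4), Rational(1, 3))) = Mul(-2, Mul(Mul(4, c), Rational(1, 3))) = Mul(-2, Mul(Rational(4, 3), c)) = Mul(Rational(-8, 3), c))
Function('J')(W) = Add(Rational(40, 3), Pow(W, 2), Mul(-9, W)) (Function('J')(W) = Add(Add(Pow(W, 2), Mul(-9, W)), Mul(Rational(-8, 3), -5)) = Add(Add(Pow(W, 2), Mul(-9, W)), Rational(40, 3)) = Add(Rational(40, 3), Pow(W, 2), Mul(-9, W)))
Pow(Add(1155, Function('J')(33)), 2) = Pow(Add(1155, Add(Rational(40, 3), Pow(33, 2), Mul(-9, 33))), 2) = Pow(Add(1155, Add(Rational(40, 3), 1089, -297)), 2) = Pow(Add(1155, Rational(2416, 3)), 2) = Pow(Rational(5881, 3), 2) = Rational(34586161, 9)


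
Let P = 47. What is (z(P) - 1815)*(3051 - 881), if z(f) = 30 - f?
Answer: -3975440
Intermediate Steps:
(z(P) - 1815)*(3051 - 881) = ((30 - 1*47) - 1815)*(3051 - 881) = ((30 - 47) - 1815)*2170 = (-17 - 1815)*2170 = -1832*2170 = -3975440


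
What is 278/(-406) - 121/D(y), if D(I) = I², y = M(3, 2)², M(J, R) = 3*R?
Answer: -204707/263088 ≈ -0.77809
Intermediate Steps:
y = 36 (y = (3*2)² = 6² = 36)
278/(-406) - 121/D(y) = 278/(-406) - 121/(36²) = 278*(-1/406) - 121/1296 = -139/203 - 121*1/1296 = -139/203 - 121/1296 = -204707/263088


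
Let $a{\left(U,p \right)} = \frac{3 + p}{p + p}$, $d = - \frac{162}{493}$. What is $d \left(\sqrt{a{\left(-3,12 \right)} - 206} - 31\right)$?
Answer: $\frac{5022}{493} - \frac{81 i \sqrt{3286}}{986} \approx 10.187 - 4.7091 i$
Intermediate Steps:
$d = - \frac{162}{493}$ ($d = \left(-162\right) \frac{1}{493} = - \frac{162}{493} \approx -0.3286$)
$a{\left(U,p \right)} = \frac{3 + p}{2 p}$
$d \left(\sqrt{a{\left(-3,12 \right)} - 206} - 31\right) = - \frac{162 \left(\sqrt{\frac{3 + 12}{2 \cdot 12} - 206} - 31\right)}{493} = - \frac{162 \left(\sqrt{\frac{1}{2} \cdot \frac{1}{12} \cdot 15 - 206} - 31\right)}{493} = - \frac{162 \left(\sqrt{\frac{5}{8} - 206} - 31\right)}{493} = - \frac{162 \left(\sqrt{- \frac{1643}{8}} - 31\right)}{493} = - \frac{162 \left(\frac{i \sqrt{3286}}{4} - 31\right)}{493} = - \frac{162 \left(-31 + \frac{i \sqrt{3286}}{4}\right)}{493} = \frac{5022}{493} - \frac{81 i \sqrt{3286}}{986}$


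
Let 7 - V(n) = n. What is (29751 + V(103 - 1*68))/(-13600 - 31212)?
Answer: -29723/44812 ≈ -0.66328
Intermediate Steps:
V(n) = 7 - n
(29751 + V(103 - 1*68))/(-13600 - 31212) = (29751 + (7 - (103 - 1*68)))/(-13600 - 31212) = (29751 + (7 - (103 - 68)))/(-44812) = (29751 + (7 - 1*35))*(-1/44812) = (29751 + (7 - 35))*(-1/44812) = (29751 - 28)*(-1/44812) = 29723*(-1/44812) = -29723/44812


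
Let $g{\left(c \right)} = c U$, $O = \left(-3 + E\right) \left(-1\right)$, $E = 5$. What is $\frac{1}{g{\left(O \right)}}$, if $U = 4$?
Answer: $- \frac{1}{8} \approx -0.125$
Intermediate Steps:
$O = -2$ ($O = \left(-3 + 5\right) \left(-1\right) = 2 \left(-1\right) = -2$)
$g{\left(c \right)} = 4 c$ ($g{\left(c \right)} = c 4 = 4 c$)
$\frac{1}{g{\left(O \right)}} = \frac{1}{4 \left(-2\right)} = \frac{1}{-8} = - \frac{1}{8}$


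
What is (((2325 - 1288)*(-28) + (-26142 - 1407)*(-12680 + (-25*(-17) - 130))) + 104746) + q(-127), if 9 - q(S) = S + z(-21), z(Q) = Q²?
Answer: 341269770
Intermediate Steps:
q(S) = -432 - S (q(S) = 9 - (S + (-21)²) = 9 - (S + 441) = 9 - (441 + S) = 9 + (-441 - S) = -432 - S)
(((2325 - 1288)*(-28) + (-26142 - 1407)*(-12680 + (-25*(-17) - 130))) + 104746) + q(-127) = (((2325 - 1288)*(-28) + (-26142 - 1407)*(-12680 + (-25*(-17) - 130))) + 104746) + (-432 - 1*(-127)) = ((1037*(-28) - 27549*(-12680 + (425 - 130))) + 104746) + (-432 + 127) = ((-29036 - 27549*(-12680 + 295)) + 104746) - 305 = ((-29036 - 27549*(-12385)) + 104746) - 305 = ((-29036 + 341194365) + 104746) - 305 = (341165329 + 104746) - 305 = 341270075 - 305 = 341269770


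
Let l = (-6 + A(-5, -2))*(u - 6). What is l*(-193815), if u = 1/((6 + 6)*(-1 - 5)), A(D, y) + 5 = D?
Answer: -18649310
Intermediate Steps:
A(D, y) = -5 + D
u = -1/72 (u = 1/(12*(-6)) = 1/(-72) = -1/72 ≈ -0.013889)
l = 866/9 (l = (-6 + (-5 - 5))*(-1/72 - 6) = (-6 - 10)*(-433/72) = -16*(-433/72) = 866/9 ≈ 96.222)
l*(-193815) = (866/9)*(-193815) = -18649310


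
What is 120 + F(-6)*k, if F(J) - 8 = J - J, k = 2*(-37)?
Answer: -472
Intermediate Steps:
k = -74
F(J) = 8 (F(J) = 8 + (J - J) = 8 + 0 = 8)
120 + F(-6)*k = 120 + 8*(-74) = 120 - 592 = -472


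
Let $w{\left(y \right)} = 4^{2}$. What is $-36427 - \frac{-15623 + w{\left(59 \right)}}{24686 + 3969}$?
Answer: $- \frac{1043800078}{28655} \approx -36426.0$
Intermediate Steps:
$w{\left(y \right)} = 16$
$-36427 - \frac{-15623 + w{\left(59 \right)}}{24686 + 3969} = -36427 - \frac{-15623 + 16}{24686 + 3969} = -36427 - - \frac{15607}{28655} = -36427 + \frac{15607}{28655} = - \frac{1043800078}{28655}$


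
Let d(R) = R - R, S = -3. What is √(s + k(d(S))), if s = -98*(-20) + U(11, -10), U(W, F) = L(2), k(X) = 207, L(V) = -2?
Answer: √2165 ≈ 46.530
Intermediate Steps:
d(R) = 0
U(W, F) = -2
s = 1958 (s = -98*(-20) - 2 = 1960 - 2 = 1958)
√(s + k(d(S))) = √(1958 + 207) = √2165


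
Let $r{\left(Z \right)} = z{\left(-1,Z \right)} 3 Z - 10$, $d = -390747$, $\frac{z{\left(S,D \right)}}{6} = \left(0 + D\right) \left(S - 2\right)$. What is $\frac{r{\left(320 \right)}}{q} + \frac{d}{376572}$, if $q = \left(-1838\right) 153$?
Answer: $\frac{46962208811}{2521364724} \approx 18.626$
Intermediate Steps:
$z{\left(S,D \right)} = 6 D \left(-2 + S\right)$ ($z{\left(S,D \right)} = 6 \left(0 + D\right) \left(S - 2\right) = 6 D \left(-2 + S\right)$)
$q = -281214$
$r{\left(Z \right)} = -10 - 54 Z^{2}$ ($r{\left(Z \right)} = 6 Z \left(-2 - 1\right) 3 Z - 10 = 6 Z \left(-3\right) 3 Z - 10 = - 18 Z 3 Z - 10 = - 54 Z^{2} - 10 = -10 - 54 Z^{2}$)
$\frac{r{\left(320 \right)}}{q} + \frac{d}{376572} = \frac{-10 - 54 \cdot 320^{2}}{-281214} - \frac{390747}{376572} = \left(-10 - 5529600\right) \left(- \frac{1}{281214}\right) - \frac{18607}{17932} = \left(-5529610\right) \left(- \frac{1}{281214}\right) - \frac{18607}{17932} = \frac{2764805}{140607} - \frac{18607}{17932} = \frac{46962208811}{2521364724}$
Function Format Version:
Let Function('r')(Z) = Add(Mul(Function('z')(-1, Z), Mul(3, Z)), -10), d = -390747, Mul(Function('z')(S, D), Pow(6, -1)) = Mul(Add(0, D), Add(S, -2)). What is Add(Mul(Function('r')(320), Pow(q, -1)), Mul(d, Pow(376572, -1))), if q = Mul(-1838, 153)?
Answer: Rational(46962208811, 2521364724) ≈ 18.626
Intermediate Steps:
Function('z')(S, D) = Mul(6, D, Add(-2, S)) (Function('z')(S, D) = Mul(6, Mul(Add(0, D), Add(S, -2))) = Mul(6, Mul(D, Add(-2, S))) = Mul(6, D, Add(-2, S)))
q = -281214
Function('r')(Z) = Add(-10, Mul(-54, Pow(Z, 2))) (Function('r')(Z) = Add(Mul(Mul(6, Z, Add(-2, -1)), Mul(3, Z)), -10) = Add(Mul(Mul(6, Z, -3), Mul(3, Z)), -10) = Add(Mul(Mul(-18, Z), Mul(3, Z)), -10) = Add(Mul(-54, Pow(Z, 2)), -10) = Add(-10, Mul(-54, Pow(Z, 2))))
Add(Mul(Function('r')(320), Pow(q, -1)), Mul(d, Pow(376572, -1))) = Add(Mul(Add(-10, Mul(-54, Pow(320, 2))), Pow(-281214, -1)), Mul(-390747, Pow(376572, -1))) = Add(Mul(Add(-10, Mul(-54, 102400)), Rational(-1, 281214)), Mul(-390747, Rational(1, 376572))) = Add(Mul(Add(-10, -5529600), Rational(-1, 281214)), Rational(-18607, 17932)) = Add(Mul(-5529610, Rational(-1, 281214)), Rational(-18607, 17932)) = Add(Rational(2764805, 140607), Rational(-18607, 17932)) = Rational(46962208811, 2521364724)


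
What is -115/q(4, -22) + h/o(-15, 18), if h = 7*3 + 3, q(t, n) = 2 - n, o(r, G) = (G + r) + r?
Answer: -163/24 ≈ -6.7917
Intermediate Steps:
o(r, G) = G + 2*r
h = 24 (h = 21 + 3 = 24)
-115/q(4, -22) + h/o(-15, 18) = -115/(2 - 1*(-22)) + 24/(18 + 2*(-15)) = -115/(2 + 22) + 24/(18 - 30) = -115/24 + 24/(-12) = -115*1/24 + 24*(-1/12) = -115/24 - 2 = -163/24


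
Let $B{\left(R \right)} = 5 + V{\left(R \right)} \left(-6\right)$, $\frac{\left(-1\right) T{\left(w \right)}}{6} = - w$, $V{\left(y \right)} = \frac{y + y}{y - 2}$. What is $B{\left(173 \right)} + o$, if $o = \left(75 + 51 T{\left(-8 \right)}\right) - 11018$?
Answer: $- \frac{763694}{57} \approx -13398.0$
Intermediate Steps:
$V{\left(y \right)} = \frac{2 y}{-2 + y}$
$T{\left(w \right)} = 6 w$ ($T{\left(w \right)} = - 6 \left(- w\right) = 6 w$)
$B{\left(R \right)} = 5 - \frac{12 R}{-2 + R}$ ($B{\left(R \right)} = 5 + \frac{2 R}{-2 + R} \left(-6\right) = 5 - \frac{12 R}{-2 + R}$)
$o = -13391$ ($o = \left(75 + 51 \cdot 6 \left(-8\right)\right) - 11018 = \left(75 + 51 \left(-48\right)\right) - 11018 = \left(75 - 2448\right) - 11018 = -2373 - 11018 = -13391$)
$B{\left(173 \right)} + o = \frac{-10 - 1211}{-2 + 173} - 13391 = \frac{-10 - 1211}{171} - 13391 = \frac{1}{171} \left(-1221\right) - 13391 = - \frac{407}{57} - 13391 = - \frac{763694}{57}$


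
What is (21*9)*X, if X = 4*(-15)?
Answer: -11340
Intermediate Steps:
X = -60
(21*9)*X = (21*9)*(-60) = 189*(-60) = -11340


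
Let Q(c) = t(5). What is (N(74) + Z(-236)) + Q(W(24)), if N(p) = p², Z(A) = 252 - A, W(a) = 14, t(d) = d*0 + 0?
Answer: 5964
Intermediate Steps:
t(d) = 0 (t(d) = 0 + 0 = 0)
Q(c) = 0
(N(74) + Z(-236)) + Q(W(24)) = (74² + (252 - 1*(-236))) + 0 = (5476 + (252 + 236)) + 0 = (5476 + 488) + 0 = 5964 + 0 = 5964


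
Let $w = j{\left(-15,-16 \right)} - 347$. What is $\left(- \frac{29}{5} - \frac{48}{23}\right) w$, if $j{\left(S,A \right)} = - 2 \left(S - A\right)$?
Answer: $\frac{316543}{115} \approx 2752.5$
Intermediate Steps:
$j{\left(S,A \right)} = - 2 S + 2 A$
$w = -349$ ($w = \left(\left(-2\right) \left(-15\right) + 2 \left(-16\right)\right) - 347 = \left(30 - 32\right) - 347 = -2 - 347 = -349$)
$\left(- \frac{29}{5} - \frac{48}{23}\right) w = \left(- \frac{29}{5} - \frac{48}{23}\right) \left(-349\right) = \left(- \frac{907}{115}\right) \left(-349\right) = \frac{316543}{115}$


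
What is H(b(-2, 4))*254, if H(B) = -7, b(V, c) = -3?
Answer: -1778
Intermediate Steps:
H(b(-2, 4))*254 = -7*254 = -1778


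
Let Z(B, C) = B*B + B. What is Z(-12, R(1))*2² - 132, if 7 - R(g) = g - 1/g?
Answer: 396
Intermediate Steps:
R(g) = 7 + 1/g - g (R(g) = 7 - (g - 1/g) = 7 + (1/g - g) = 7 + 1/g - g)
Z(B, C) = B + B² (Z(B, C) = B² + B = B + B²)
Z(-12, R(1))*2² - 132 = -12*(1 - 12)*2² - 132 = -12*(-11)*4 - 132 = 132*4 - 132 = 528 - 132 = 396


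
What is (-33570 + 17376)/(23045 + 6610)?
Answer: -5398/9885 ≈ -0.54608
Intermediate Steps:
(-33570 + 17376)/(23045 + 6610) = -16194/29655 = -16194*1/29655 = -5398/9885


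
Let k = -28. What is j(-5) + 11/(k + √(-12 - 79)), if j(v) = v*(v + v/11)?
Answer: 37016/1375 - 11*I*√91/875 ≈ 26.921 - 0.11992*I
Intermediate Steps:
j(v) = 12*v²/11 (j(v) = v*(v + v*(1/11)) = v*(v + v/11) = v*(12*v/11) = 12*v²/11)
j(-5) + 11/(k + √(-12 - 79)) = (12/11)*(-5)² + 11/(-28 + √(-12 - 79)) = (12/11)*25 + 11/(-28 + √(-91)) = 300/11 + 11/(-28 + I*√91)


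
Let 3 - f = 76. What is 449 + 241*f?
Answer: -17144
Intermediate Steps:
f = -73 (f = 3 - 1*76 = 3 - 76 = -73)
449 + 241*f = 449 + 241*(-73) = 449 - 17593 = -17144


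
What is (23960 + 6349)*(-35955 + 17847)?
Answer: -548835372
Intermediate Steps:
(23960 + 6349)*(-35955 + 17847) = 30309*(-18108) = -548835372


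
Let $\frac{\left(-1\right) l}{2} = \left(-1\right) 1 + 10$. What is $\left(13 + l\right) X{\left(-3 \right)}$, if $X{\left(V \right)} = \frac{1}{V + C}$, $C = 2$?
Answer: $5$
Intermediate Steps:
$l = -18$ ($l = - 2 \left(\left(-1\right) 1 + 10\right) = - 2 \left(-1 + 10\right) = \left(-2\right) 9 = -18$)
$X{\left(V \right)} = \frac{1}{2 + V}$ ($X{\left(V \right)} = \frac{1}{V + 2} = \frac{1}{2 + V}$)
$\left(13 + l\right) X{\left(-3 \right)} = \frac{13 - 18}{2 - 3} = - \frac{5}{-1} = \left(-5\right) \left(-1\right) = 5$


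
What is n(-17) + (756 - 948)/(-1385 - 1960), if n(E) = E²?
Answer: 322299/1115 ≈ 289.06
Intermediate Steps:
n(-17) + (756 - 948)/(-1385 - 1960) = (-17)² + (756 - 948)/(-1385 - 1960) = 289 - 192/(-3345) = 289 - 192*(-1/3345) = 289 + 64/1115 = 322299/1115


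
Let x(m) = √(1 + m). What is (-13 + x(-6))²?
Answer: (13 - I*√5)² ≈ 164.0 - 58.138*I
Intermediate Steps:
(-13 + x(-6))² = (-13 + √(1 - 6))² = (-13 + √(-5))² = (-13 + I*√5)²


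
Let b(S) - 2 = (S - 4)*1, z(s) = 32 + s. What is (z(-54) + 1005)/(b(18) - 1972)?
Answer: -983/1956 ≈ -0.50256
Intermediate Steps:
b(S) = -2 + S (b(S) = 2 + (S - 4)*1 = 2 + (-4 + S)*1 = 2 + (-4 + S) = -2 + S)
(z(-54) + 1005)/(b(18) - 1972) = ((32 - 54) + 1005)/((-2 + 18) - 1972) = (-22 + 1005)/(16 - 1972) = 983/(-1956) = 983*(-1/1956) = -983/1956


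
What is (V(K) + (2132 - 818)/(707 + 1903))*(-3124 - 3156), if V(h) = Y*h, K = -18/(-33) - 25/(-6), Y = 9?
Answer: -85967548/319 ≈ -2.6949e+5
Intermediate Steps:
K = 311/66 (K = -18*(-1/33) - 25*(-⅙) = 6/11 + 25/6 = 311/66 ≈ 4.7121)
V(h) = 9*h
(V(K) + (2132 - 818)/(707 + 1903))*(-3124 - 3156) = (9*(311/66) + (2132 - 818)/(707 + 1903))*(-3124 - 3156) = (933/22 + 1314/2610)*(-6280) = (933/22 + 1314*(1/2610))*(-6280) = (933/22 + 73/145)*(-6280) = (136891/3190)*(-6280) = -85967548/319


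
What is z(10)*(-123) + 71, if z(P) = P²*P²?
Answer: -1229929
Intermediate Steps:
z(P) = P⁴
z(10)*(-123) + 71 = 10⁴*(-123) + 71 = 10000*(-123) + 71 = -1230000 + 71 = -1229929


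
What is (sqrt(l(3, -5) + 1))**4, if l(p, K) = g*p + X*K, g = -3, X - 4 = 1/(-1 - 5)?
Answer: 26569/36 ≈ 738.03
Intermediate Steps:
X = 23/6 (X = 4 + 1/(-1 - 5) = 4 + 1/(-6) = 4 - 1/6 = 23/6 ≈ 3.8333)
l(p, K) = -3*p + 23*K/6
(sqrt(l(3, -5) + 1))**4 = (sqrt((-3*3 + (23/6)*(-5)) + 1))**4 = (sqrt((-9 - 115/6) + 1))**4 = (sqrt(-169/6 + 1))**4 = (sqrt(-163/6))**4 = (I*sqrt(978)/6)**4 = 26569/36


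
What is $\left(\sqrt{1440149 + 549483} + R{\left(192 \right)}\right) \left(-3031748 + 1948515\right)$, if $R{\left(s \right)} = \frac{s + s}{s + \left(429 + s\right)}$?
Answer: $- \frac{138653824}{271} - 34663456 \sqrt{1943} \approx -1.5285 \cdot 10^{9}$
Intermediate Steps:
$R{\left(s \right)} = \frac{2 s}{429 + 2 s}$
$\left(\sqrt{1440149 + 549483} + R{\left(192 \right)}\right) \left(-3031748 + 1948515\right) = \left(\sqrt{1440149 + 549483} + 2 \cdot 192 \frac{1}{429 + 2 \cdot 192}\right) \left(-3031748 + 1948515\right) = \left(\sqrt{1989632} + 2 \cdot 192 \frac{1}{429 + 384}\right) \left(-1083233\right) = \left(32 \sqrt{1943} + 2 \cdot 192 \cdot \frac{1}{813}\right) \left(-1083233\right) = \left(32 \sqrt{1943} + \frac{128}{271}\right) \left(-1083233\right) = \left(\frac{128}{271} + 32 \sqrt{1943}\right) \left(-1083233\right) = - \frac{138653824}{271} - 34663456 \sqrt{1943}$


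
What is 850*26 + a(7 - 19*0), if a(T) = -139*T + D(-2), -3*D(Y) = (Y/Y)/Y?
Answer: 126763/6 ≈ 21127.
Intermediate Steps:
D(Y) = -1/(3*Y) (D(Y) = -Y/Y/(3*Y) = -1/(3*Y))
a(T) = 1/6 - 139*T (a(T) = -139*T - 1/3/(-2) = -139*T - 1/3*(-1/2) = -139*T + 1/6 = 1/6 - 139*T)
850*26 + a(7 - 19*0) = 850*26 + (1/6 - 139*(7 - 19*0)) = 22100 + (1/6 - 139*(7 - 1*0)) = 22100 + (1/6 - 139*(7 + 0)) = 22100 + (1/6 - 139*7) = 22100 + (1/6 - 973) = 22100 - 5837/6 = 126763/6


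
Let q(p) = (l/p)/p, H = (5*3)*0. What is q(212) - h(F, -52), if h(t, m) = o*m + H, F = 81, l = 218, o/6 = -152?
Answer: -1065712019/22472 ≈ -47424.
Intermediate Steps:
o = -912 (o = 6*(-152) = -912)
H = 0 (H = 15*0 = 0)
h(t, m) = -912*m (h(t, m) = -912*m + 0 = -912*m)
q(p) = 218/p**2 (q(p) = (218/p)/p = 218/p**2)
q(212) - h(F, -52) = 218/212**2 - (-912)*(-52) = 218*(1/44944) - 1*47424 = 109/22472 - 47424 = -1065712019/22472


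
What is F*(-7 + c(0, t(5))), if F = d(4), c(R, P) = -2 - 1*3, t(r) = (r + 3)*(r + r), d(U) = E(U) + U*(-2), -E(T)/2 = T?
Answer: 192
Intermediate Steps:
E(T) = -2*T
d(U) = -4*U (d(U) = -2*U + U*(-2) = -2*U - 2*U = -4*U)
t(r) = 2*r*(3 + r) (t(r) = (3 + r)*(2*r) = 2*r*(3 + r))
c(R, P) = -5 (c(R, P) = -2 - 3 = -5)
F = -16 (F = -4*4 = -16)
F*(-7 + c(0, t(5))) = -16*(-7 - 5) = -16*(-12) = 192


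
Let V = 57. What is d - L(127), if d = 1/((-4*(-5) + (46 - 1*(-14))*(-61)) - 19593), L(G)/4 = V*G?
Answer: -672734749/23233 ≈ -28956.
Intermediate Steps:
L(G) = 228*G (L(G) = 4*(57*G) = 228*G)
d = -1/23233 (d = 1/((20 + (46 + 14)*(-61)) - 19593) = 1/((20 + 60*(-61)) - 19593) = 1/((20 - 3660) - 19593) = 1/(-3640 - 19593) = 1/(-23233) = -1/23233 ≈ -4.3042e-5)
d - L(127) = -1/23233 - 228*127 = -1/23233 - 1*28956 = -1/23233 - 28956 = -672734749/23233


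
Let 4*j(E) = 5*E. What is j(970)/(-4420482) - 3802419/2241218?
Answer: -16811242222783/9907263827076 ≈ -1.6969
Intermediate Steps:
j(E) = 5*E/4 (j(E) = (5*E)/4 = 5*E/4)
j(970)/(-4420482) - 3802419/2241218 = ((5/4)*970)/(-4420482) - 3802419/2241218 = (2425/2)*(-1/4420482) - 3802419*1/2241218 = -2425/8840964 - 3802419/2241218 = -16811242222783/9907263827076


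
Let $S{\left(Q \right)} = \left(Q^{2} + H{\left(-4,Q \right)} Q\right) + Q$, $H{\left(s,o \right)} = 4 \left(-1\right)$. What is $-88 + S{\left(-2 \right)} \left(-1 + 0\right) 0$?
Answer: $-88$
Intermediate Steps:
$H{\left(s,o \right)} = -4$
$S{\left(Q \right)} = Q^{2} - 3 Q$ ($S{\left(Q \right)} = \left(Q^{2} - 4 Q\right) + Q = Q^{2} - 3 Q$)
$-88 + S{\left(-2 \right)} \left(-1 + 0\right) 0 = -88 + - 2 \left(-3 - 2\right) \left(-1 + 0\right) 0 = -88 + \left(-2\right) \left(-5\right) \left(\left(-1\right) 0\right) = -88 + 10 \cdot 0 = -88 + 0 = -88$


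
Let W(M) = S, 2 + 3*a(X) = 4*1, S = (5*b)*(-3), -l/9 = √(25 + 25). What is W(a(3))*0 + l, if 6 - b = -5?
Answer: -45*√2 ≈ -63.640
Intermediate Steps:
b = 11 (b = 6 - 1*(-5) = 6 + 5 = 11)
l = -45*√2 (l = -9*√(25 + 25) = -45*√2 ≈ -63.640)
S = -165 (S = (5*11)*(-3) = 55*(-3) = -165)
a(X) = ⅔ (a(X) = -⅔ + (4*1)/3 = -⅔ + (⅓)*4 = -⅔ + 4/3 = ⅔)
W(M) = -165
W(a(3))*0 + l = -165*0 - 45*√2 = 0 - 45*√2 = -45*√2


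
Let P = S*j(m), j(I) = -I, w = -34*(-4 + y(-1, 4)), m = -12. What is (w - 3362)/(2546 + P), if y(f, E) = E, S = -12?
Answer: -1681/1201 ≈ -1.3997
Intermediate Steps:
w = 0 (w = -34*(-4 + 4) = -34*0 = 0)
j(I) = -I
P = -144 (P = -(-12)*(-12) = -12*12 = -144)
(w - 3362)/(2546 + P) = (0 - 3362)/(2546 - 144) = -3362/2402 = -3362*1/2402 = -1681/1201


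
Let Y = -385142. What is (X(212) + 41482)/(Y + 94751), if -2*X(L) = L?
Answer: -13792/96797 ≈ -0.14248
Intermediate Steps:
X(L) = -L/2
(X(212) + 41482)/(Y + 94751) = (-1/2*212 + 41482)/(-385142 + 94751) = (-106 + 41482)/(-290391) = 41376*(-1/290391) = -13792/96797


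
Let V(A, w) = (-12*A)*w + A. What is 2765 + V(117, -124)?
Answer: 176978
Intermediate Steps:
V(A, w) = A - 12*A*w (V(A, w) = -12*A*w + A = A - 12*A*w)
2765 + V(117, -124) = 2765 + 117*(1 - 12*(-124)) = 2765 + 117*(1 + 1488) = 2765 + 117*1489 = 2765 + 174213 = 176978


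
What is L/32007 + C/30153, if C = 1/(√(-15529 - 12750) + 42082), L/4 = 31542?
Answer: 2245733259359580562/569710104130618071 - I*√28279/53398641309459 ≈ 3.9419 - 3.1492e-12*I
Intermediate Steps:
L = 126168 (L = 4*31542 = 126168)
C = 1/(42082 + I*√28279) (C = 1/(√(-28279) + 42082) = 1/(I*√28279 + 42082) = 1/(42082 + I*√28279) ≈ 2.3763e-5 - 9.496e-8*I)
L/32007 + C/30153 = 126168/32007 + (42082/1770923003 - I*√28279/1770923003)/30153 = 126168*(1/32007) + (42082/1770923003 - I*√28279/1770923003)*(1/30153) = 42056/10669 + (42082/53398641309459 - I*√28279/53398641309459) = 2245733259359580562/569710104130618071 - I*√28279/53398641309459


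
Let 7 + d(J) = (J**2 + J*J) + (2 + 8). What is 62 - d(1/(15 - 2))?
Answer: 9969/169 ≈ 58.988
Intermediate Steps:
d(J) = 3 + 2*J**2 (d(J) = -7 + ((J**2 + J*J) + (2 + 8)) = -7 + ((J**2 + J**2) + 10) = -7 + (2*J**2 + 10) = -7 + (10 + 2*J**2) = 3 + 2*J**2)
62 - d(1/(15 - 2)) = 62 - (3 + 2*(1/(15 - 2))**2) = 62 - (3 + 2*(1/13)**2) = 62 - (3 + 2*(1/169)) = 62 - (3 + 2/169) = 62 - 1*509/169 = 62 - 509/169 = 9969/169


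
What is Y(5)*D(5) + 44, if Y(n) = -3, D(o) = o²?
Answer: -31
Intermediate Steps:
Y(5)*D(5) + 44 = -3*5² + 44 = -3*25 + 44 = -75 + 44 = -31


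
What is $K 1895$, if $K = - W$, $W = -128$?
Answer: $242560$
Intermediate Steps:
$K = 128$ ($K = \left(-1\right) \left(-128\right) = 128$)
$K 1895 = 128 \cdot 1895 = 242560$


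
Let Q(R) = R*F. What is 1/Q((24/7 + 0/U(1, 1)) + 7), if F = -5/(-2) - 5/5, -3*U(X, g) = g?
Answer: 14/219 ≈ 0.063927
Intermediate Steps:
U(X, g) = -g/3
F = 3/2 (F = -5*(-½) - 5*⅕ = 5/2 - 1 = 3/2 ≈ 1.5000)
Q(R) = 3*R/2 (Q(R) = R*(3/2) = 3*R/2)
1/Q((24/7 + 0/U(1, 1)) + 7) = 1/(3*((24/7 + 0/((-⅓*1))) + 7)/2) = 1/(3*((24*(⅐) + 0/(-⅓)) + 7)/2) = 1/(3*((24/7 + 0*(-3)) + 7)/2) = 1/(3*((24/7 + 0) + 7)/2) = 1/(3*(24/7 + 7)/2) = 1/((3/2)*(73/7)) = 1/(219/14) = 14/219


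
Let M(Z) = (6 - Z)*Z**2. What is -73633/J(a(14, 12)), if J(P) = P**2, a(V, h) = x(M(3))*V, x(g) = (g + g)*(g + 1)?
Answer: -10519/64012032 ≈ -0.00016433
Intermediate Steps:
M(Z) = Z**2*(6 - Z)
x(g) = 2*g*(1 + g) (x(g) = (2*g)*(1 + g) = 2*g*(1 + g))
a(V, h) = 1512*V (a(V, h) = (2*(3**2*(6 - 1*3))*(1 + 3**2*(6 - 1*3)))*V = (2*(9*(6 - 3))*(1 + 9*(6 - 3)))*V = (2*(9*3)*(1 + 9*3))*V = (2*27*(1 + 27))*V = (2*27*28)*V = 1512*V)
-73633/J(a(14, 12)) = -73633/((1512*14)**2) = -73633/(21168**2) = -73633/448084224 = -73633*1/448084224 = -10519/64012032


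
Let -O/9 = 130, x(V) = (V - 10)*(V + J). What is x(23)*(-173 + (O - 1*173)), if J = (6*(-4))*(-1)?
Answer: -926276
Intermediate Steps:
J = 24 (J = -24*(-1) = 24)
x(V) = (-10 + V)*(24 + V) (x(V) = (V - 10)*(V + 24) = (-10 + V)*(24 + V))
O = -1170 (O = -9*130 = -1170)
x(23)*(-173 + (O - 1*173)) = (-240 + 23² + 14*23)*(-173 + (-1170 - 1*173)) = (-240 + 529 + 322)*(-173 + (-1170 - 173)) = 611*(-173 - 1343) = 611*(-1516) = -926276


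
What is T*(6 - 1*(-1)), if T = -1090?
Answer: -7630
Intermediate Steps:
T*(6 - 1*(-1)) = -1090*(6 - 1*(-1)) = -1090*(6 + 1) = -1090*7 = -7630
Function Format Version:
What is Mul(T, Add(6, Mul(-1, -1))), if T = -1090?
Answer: -7630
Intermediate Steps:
Mul(T, Add(6, Mul(-1, -1))) = Mul(-1090, Add(6, Mul(-1, -1))) = Mul(-1090, Add(6, 1)) = Mul(-1090, 7) = -7630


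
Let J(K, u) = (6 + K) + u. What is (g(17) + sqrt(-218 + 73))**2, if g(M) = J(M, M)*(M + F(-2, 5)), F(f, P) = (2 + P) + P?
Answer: (1160 + I*sqrt(145))**2 ≈ 1.3455e+6 + 2.794e+4*I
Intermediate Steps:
F(f, P) = 2 + 2*P
J(K, u) = 6 + K + u
g(M) = (6 + 2*M)*(12 + M) (g(M) = (6 + M + M)*(M + (2 + 2*5)) = (6 + 2*M)*(M + (2 + 10)) = (6 + 2*M)*(M + 12) = (6 + 2*M)*(12 + M))
(g(17) + sqrt(-218 + 73))**2 = (2*(3 + 17)*(12 + 17) + sqrt(-218 + 73))**2 = (2*20*29 + sqrt(-145))**2 = (1160 + I*sqrt(145))**2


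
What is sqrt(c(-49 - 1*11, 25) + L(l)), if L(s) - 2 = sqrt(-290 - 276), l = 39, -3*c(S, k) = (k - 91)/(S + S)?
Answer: sqrt(1635 + 900*I*sqrt(566))/30 ≈ 3.5831 + 3.3199*I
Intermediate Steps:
c(S, k) = -(-91 + k)/(6*S) (c(S, k) = -(k - 91)/(3*(S + S)) = -(-91 + k)/(3*(2*S)) = -(-91 + k)*1/(2*S)/3 = -(-91 + k)/(6*S))
L(s) = 2 + I*sqrt(566) (L(s) = 2 + sqrt(-290 - 276) = 2 + sqrt(-566) = 2 + I*sqrt(566))
sqrt(c(-49 - 1*11, 25) + L(l)) = sqrt((91 - 1*25)/(6*(-49 - 1*11)) + (2 + I*sqrt(566))) = sqrt((91 - 25)/(6*(-49 - 11)) + (2 + I*sqrt(566))) = sqrt((1/6)*66/(-60) + (2 + I*sqrt(566))) = sqrt((1/6)*(-1/60)*66 + (2 + I*sqrt(566))) = sqrt(-11/60 + (2 + I*sqrt(566))) = sqrt(109/60 + I*sqrt(566))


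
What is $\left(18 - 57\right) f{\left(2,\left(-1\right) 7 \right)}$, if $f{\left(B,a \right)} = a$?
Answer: $273$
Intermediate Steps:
$\left(18 - 57\right) f{\left(2,\left(-1\right) 7 \right)} = \left(18 - 57\right) \left(\left(-1\right) 7\right) = \left(-39\right) \left(-7\right) = 273$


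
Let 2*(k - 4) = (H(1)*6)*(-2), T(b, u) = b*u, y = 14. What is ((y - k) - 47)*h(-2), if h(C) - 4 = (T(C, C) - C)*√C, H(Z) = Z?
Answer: -124 - 186*I*√2 ≈ -124.0 - 263.04*I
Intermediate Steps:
k = -2 (k = 4 + ((1*6)*(-2))/2 = 4 + (6*(-2))/2 = 4 + (½)*(-12) = 4 - 6 = -2)
h(C) = 4 + √C*(C² - C) (h(C) = 4 + (C*C - C)*√C = 4 + (C² - C)*√C = 4 + √C*(C² - C))
((y - k) - 47)*h(-2) = ((14 - 1*(-2)) - 47)*(4 + (-2)^(5/2) - (-2)^(3/2)) = ((14 + 2) - 47)*(4 + 4*I*√2 - (-2)*I*√2) = (16 - 47)*(4 + 4*I*√2 + 2*I*√2) = -31*(4 + 6*I*√2) = -124 - 186*I*√2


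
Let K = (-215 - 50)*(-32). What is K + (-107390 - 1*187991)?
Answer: -286901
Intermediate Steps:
K = 8480 (K = -265*(-32) = 8480)
K + (-107390 - 1*187991) = 8480 + (-107390 - 1*187991) = 8480 + (-107390 - 187991) = 8480 - 295381 = -286901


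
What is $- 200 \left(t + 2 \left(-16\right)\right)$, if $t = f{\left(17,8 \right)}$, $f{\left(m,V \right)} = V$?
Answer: $4800$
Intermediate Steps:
$t = 8$
$- 200 \left(t + 2 \left(-16\right)\right) = - 200 \left(8 + 2 \left(-16\right)\right) = - 200 \left(8 - 32\right) = \left(-200\right) \left(-24\right) = 4800$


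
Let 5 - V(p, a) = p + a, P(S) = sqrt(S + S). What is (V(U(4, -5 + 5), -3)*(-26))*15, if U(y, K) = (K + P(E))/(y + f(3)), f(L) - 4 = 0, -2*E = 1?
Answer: -3120 + 195*I/4 ≈ -3120.0 + 48.75*I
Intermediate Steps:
E = -1/2 (E = -1/2*1 = -1/2 ≈ -0.50000)
f(L) = 4 (f(L) = 4 + 0 = 4)
P(S) = sqrt(2)*sqrt(S) (P(S) = sqrt(2*S) = sqrt(2)*sqrt(S))
U(y, K) = (I + K)/(4 + y) (U(y, K) = (K + sqrt(2)*sqrt(-1/2))/(y + 4) = (K + sqrt(2)*(I*sqrt(2)/2))/(4 + y) = (K + I)/(4 + y) = (I + K)/(4 + y))
V(p, a) = 5 - a - p (V(p, a) = 5 - (p + a) = 5 - (a + p) = 5 + (-a - p) = 5 - a - p)
(V(U(4, -5 + 5), -3)*(-26))*15 = ((5 - 1*(-3) - (I + (-5 + 5))/(4 + 4))*(-26))*15 = ((5 + 3 - (I + 0)/8)*(-26))*15 = ((5 + 3 - I/8)*(-26))*15 = ((8 - I/8)*(-26))*15 = (-208 + 13*I/4)*15 = -3120 + 195*I/4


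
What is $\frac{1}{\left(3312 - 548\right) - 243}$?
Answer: $\frac{1}{2521} \approx 0.00039667$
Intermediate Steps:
$\frac{1}{\left(3312 - 548\right) - 243} = \frac{1}{2764 - 243} = \frac{1}{2521}$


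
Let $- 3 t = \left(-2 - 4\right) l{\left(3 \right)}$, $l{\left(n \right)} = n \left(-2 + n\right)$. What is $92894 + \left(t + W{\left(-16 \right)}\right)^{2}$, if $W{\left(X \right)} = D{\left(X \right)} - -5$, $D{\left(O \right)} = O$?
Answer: $92919$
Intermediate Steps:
$W{\left(X \right)} = 5 + X$ ($W{\left(X \right)} = X - -5 = X + 5 = 5 + X$)
$t = 6$ ($t = - \frac{\left(-2 - 4\right) 3 \left(-2 + 3\right)}{3} = - \frac{\left(-6\right) 3 \cdot 1}{3} = - \frac{\left(-6\right) 3}{3} = \left(- \frac{1}{3}\right) \left(-18\right) = 6$)
$92894 + \left(t + W{\left(-16 \right)}\right)^{2} = 92894 + \left(6 + \left(5 - 16\right)\right)^{2} = 92894 + \left(6 - 11\right)^{2} = 92894 + \left(-5\right)^{2} = 92894 + 25 = 92919$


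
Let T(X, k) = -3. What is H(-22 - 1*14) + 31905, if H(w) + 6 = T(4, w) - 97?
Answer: 31799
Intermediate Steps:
H(w) = -106 (H(w) = -6 + (-3 - 97) = -6 - 100 = -106)
H(-22 - 1*14) + 31905 = -106 + 31905 = 31799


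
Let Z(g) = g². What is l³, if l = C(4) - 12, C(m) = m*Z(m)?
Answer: 140608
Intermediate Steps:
C(m) = m³ (C(m) = m*m² = m³)
l = 52 (l = 4³ - 12 = 64 - 12 = 52)
l³ = 52³ = 140608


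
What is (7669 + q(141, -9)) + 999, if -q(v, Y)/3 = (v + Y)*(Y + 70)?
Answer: -15488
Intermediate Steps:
q(v, Y) = -3*(70 + Y)*(Y + v) (q(v, Y) = -3*(v + Y)*(Y + 70) = -3*(Y + v)*(70 + Y) = -3*(70 + Y)*(Y + v))
(7669 + q(141, -9)) + 999 = (7669 + (-210*(-9) - 210*141 - 3*(-9)² - 3*(-9)*141)) + 999 = (7669 + (1890 - 29610 - 3*81 + 3807)) + 999 = (7669 + (1890 - 29610 - 243 + 3807)) + 999 = (7669 - 24156) + 999 = -16487 + 999 = -15488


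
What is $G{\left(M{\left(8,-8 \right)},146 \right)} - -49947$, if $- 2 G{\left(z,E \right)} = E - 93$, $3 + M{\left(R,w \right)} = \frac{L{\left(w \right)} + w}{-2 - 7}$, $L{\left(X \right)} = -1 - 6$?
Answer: $\frac{99841}{2} \approx 49921.0$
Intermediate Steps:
$L{\left(X \right)} = -7$ ($L{\left(X \right)} = -1 - 6 = -7$)
$M{\left(R,w \right)} = - \frac{20}{9} - \frac{w}{9}$ ($M{\left(R,w \right)} = -3 + \frac{-7 + w}{-2 - 7} = -3 + \frac{-7 + w}{-9} = -3 + \left(-7 + w\right) \left(- \frac{1}{9}\right) = -3 - \left(- \frac{7}{9} + \frac{w}{9}\right) = - \frac{20}{9} - \frac{w}{9}$)
$G{\left(z,E \right)} = \frac{93}{2} - \frac{E}{2}$ ($G{\left(z,E \right)} = - \frac{E - 93}{2} = - \frac{-93 + E}{2} = \frac{93}{2} - \frac{E}{2}$)
$G{\left(M{\left(8,-8 \right)},146 \right)} - -49947 = \left(\frac{93}{2} - 73\right) - -49947 = \left(\frac{93}{2} - 73\right) + 49947 = - \frac{53}{2} + 49947 = \frac{99841}{2}$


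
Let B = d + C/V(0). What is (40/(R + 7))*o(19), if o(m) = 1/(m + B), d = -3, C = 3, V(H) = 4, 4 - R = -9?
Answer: 8/67 ≈ 0.11940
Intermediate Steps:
R = 13 (R = 4 - 1*(-9) = 4 + 9 = 13)
B = -9/4 (B = -3 + 3/4 = -9/4 ≈ -2.2500)
o(m) = 1/(-9/4 + m) (o(m) = 1/(m - 9/4) = 1/(-9/4 + m))
(40/(R + 7))*o(19) = (40/(13 + 7))*(4/(-9 + 4*19)) = (40/20)*(4/(-9 + 76)) = (40*(1/20))*(4/67) = 2*(4*(1/67)) = 2*(4/67) = 8/67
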